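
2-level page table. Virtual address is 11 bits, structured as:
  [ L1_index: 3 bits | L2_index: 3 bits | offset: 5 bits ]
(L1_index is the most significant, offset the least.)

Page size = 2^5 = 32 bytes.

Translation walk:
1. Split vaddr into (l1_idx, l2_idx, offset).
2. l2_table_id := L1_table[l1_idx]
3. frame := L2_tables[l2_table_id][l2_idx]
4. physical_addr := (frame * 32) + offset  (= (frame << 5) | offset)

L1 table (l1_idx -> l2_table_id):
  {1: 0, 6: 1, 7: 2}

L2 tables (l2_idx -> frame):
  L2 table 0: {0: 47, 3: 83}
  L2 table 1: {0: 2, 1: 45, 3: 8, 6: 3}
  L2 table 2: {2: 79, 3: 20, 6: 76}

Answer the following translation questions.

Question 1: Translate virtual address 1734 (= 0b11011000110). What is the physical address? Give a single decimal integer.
Answer: 102

Derivation:
vaddr = 1734 = 0b11011000110
Split: l1_idx=6, l2_idx=6, offset=6
L1[6] = 1
L2[1][6] = 3
paddr = 3 * 32 + 6 = 102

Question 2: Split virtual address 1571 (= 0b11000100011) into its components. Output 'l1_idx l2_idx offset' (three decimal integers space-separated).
vaddr = 1571 = 0b11000100011
  top 3 bits -> l1_idx = 6
  next 3 bits -> l2_idx = 1
  bottom 5 bits -> offset = 3

Answer: 6 1 3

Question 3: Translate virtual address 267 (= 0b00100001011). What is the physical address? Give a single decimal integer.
vaddr = 267 = 0b00100001011
Split: l1_idx=1, l2_idx=0, offset=11
L1[1] = 0
L2[0][0] = 47
paddr = 47 * 32 + 11 = 1515

Answer: 1515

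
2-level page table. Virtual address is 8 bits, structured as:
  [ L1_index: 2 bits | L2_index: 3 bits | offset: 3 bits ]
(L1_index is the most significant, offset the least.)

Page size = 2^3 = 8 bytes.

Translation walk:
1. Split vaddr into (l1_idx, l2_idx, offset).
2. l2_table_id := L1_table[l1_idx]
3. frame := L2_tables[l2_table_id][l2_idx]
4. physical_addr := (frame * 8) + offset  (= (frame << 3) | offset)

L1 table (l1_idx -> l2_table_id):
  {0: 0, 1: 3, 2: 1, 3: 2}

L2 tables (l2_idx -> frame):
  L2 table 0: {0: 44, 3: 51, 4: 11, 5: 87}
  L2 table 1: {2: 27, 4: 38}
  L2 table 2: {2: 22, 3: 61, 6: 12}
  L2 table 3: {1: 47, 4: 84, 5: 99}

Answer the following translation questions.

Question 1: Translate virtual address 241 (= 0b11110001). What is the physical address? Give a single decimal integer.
vaddr = 241 = 0b11110001
Split: l1_idx=3, l2_idx=6, offset=1
L1[3] = 2
L2[2][6] = 12
paddr = 12 * 8 + 1 = 97

Answer: 97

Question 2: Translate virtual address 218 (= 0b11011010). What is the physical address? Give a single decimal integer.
vaddr = 218 = 0b11011010
Split: l1_idx=3, l2_idx=3, offset=2
L1[3] = 2
L2[2][3] = 61
paddr = 61 * 8 + 2 = 490

Answer: 490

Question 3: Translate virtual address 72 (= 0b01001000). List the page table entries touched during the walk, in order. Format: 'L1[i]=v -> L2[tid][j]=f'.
vaddr = 72 = 0b01001000
Split: l1_idx=1, l2_idx=1, offset=0

Answer: L1[1]=3 -> L2[3][1]=47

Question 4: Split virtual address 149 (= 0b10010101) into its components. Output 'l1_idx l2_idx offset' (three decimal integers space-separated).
Answer: 2 2 5

Derivation:
vaddr = 149 = 0b10010101
  top 2 bits -> l1_idx = 2
  next 3 bits -> l2_idx = 2
  bottom 3 bits -> offset = 5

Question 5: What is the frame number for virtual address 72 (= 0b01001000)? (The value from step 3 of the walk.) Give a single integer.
Answer: 47

Derivation:
vaddr = 72: l1_idx=1, l2_idx=1
L1[1] = 3; L2[3][1] = 47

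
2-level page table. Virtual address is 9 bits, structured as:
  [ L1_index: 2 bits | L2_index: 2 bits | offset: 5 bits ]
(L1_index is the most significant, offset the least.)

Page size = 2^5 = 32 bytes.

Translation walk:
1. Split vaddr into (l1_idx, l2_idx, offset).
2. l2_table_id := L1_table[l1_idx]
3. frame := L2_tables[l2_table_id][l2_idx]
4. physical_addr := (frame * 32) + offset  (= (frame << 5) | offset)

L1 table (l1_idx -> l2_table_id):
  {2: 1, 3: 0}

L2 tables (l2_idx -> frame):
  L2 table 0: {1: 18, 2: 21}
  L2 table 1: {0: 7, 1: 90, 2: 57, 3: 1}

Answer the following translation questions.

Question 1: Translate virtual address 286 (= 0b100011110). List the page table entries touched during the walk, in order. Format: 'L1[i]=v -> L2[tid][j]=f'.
vaddr = 286 = 0b100011110
Split: l1_idx=2, l2_idx=0, offset=30

Answer: L1[2]=1 -> L2[1][0]=7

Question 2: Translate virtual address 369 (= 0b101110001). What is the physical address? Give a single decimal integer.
vaddr = 369 = 0b101110001
Split: l1_idx=2, l2_idx=3, offset=17
L1[2] = 1
L2[1][3] = 1
paddr = 1 * 32 + 17 = 49

Answer: 49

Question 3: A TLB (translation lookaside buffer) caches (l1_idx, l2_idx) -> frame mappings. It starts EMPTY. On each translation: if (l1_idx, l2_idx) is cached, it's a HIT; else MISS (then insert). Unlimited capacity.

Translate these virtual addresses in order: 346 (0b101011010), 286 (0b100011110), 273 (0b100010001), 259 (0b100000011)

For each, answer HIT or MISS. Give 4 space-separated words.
Answer: MISS MISS HIT HIT

Derivation:
vaddr=346: (2,2) not in TLB -> MISS, insert
vaddr=286: (2,0) not in TLB -> MISS, insert
vaddr=273: (2,0) in TLB -> HIT
vaddr=259: (2,0) in TLB -> HIT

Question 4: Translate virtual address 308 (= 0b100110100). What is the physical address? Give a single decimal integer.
Answer: 2900

Derivation:
vaddr = 308 = 0b100110100
Split: l1_idx=2, l2_idx=1, offset=20
L1[2] = 1
L2[1][1] = 90
paddr = 90 * 32 + 20 = 2900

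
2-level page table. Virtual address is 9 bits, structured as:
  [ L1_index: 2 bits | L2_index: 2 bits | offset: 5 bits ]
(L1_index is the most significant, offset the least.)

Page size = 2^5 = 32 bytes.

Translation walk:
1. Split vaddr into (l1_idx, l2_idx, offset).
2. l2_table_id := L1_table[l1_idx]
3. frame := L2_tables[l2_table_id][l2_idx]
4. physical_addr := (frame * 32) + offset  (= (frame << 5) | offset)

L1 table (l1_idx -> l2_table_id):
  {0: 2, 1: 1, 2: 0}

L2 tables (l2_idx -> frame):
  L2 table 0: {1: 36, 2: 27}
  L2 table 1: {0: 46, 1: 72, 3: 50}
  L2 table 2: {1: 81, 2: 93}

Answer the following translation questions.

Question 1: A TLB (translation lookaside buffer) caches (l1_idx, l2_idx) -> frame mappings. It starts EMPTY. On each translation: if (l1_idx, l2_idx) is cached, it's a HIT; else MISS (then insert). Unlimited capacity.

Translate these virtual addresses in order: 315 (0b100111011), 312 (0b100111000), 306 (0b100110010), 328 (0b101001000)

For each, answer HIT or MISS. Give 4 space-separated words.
vaddr=315: (2,1) not in TLB -> MISS, insert
vaddr=312: (2,1) in TLB -> HIT
vaddr=306: (2,1) in TLB -> HIT
vaddr=328: (2,2) not in TLB -> MISS, insert

Answer: MISS HIT HIT MISS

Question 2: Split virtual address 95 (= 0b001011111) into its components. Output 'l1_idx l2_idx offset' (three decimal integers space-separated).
Answer: 0 2 31

Derivation:
vaddr = 95 = 0b001011111
  top 2 bits -> l1_idx = 0
  next 2 bits -> l2_idx = 2
  bottom 5 bits -> offset = 31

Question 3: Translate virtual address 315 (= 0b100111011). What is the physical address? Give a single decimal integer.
vaddr = 315 = 0b100111011
Split: l1_idx=2, l2_idx=1, offset=27
L1[2] = 0
L2[0][1] = 36
paddr = 36 * 32 + 27 = 1179

Answer: 1179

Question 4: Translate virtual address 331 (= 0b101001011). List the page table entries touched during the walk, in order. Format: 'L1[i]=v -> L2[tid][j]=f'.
Answer: L1[2]=0 -> L2[0][2]=27

Derivation:
vaddr = 331 = 0b101001011
Split: l1_idx=2, l2_idx=2, offset=11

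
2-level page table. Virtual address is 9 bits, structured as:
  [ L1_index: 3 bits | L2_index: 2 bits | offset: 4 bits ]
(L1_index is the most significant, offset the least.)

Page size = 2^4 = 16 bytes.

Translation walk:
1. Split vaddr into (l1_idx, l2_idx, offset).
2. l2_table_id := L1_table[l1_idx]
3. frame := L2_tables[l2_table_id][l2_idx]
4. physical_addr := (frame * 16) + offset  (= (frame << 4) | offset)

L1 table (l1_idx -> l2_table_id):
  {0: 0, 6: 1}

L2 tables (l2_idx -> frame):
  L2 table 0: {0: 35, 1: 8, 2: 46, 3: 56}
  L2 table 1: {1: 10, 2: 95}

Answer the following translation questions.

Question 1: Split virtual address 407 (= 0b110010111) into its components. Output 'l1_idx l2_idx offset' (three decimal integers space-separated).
vaddr = 407 = 0b110010111
  top 3 bits -> l1_idx = 6
  next 2 bits -> l2_idx = 1
  bottom 4 bits -> offset = 7

Answer: 6 1 7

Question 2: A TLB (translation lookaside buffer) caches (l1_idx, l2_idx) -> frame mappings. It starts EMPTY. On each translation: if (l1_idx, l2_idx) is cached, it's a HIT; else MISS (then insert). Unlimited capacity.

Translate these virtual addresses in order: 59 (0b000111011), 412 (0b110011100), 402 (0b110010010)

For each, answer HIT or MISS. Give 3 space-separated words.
vaddr=59: (0,3) not in TLB -> MISS, insert
vaddr=412: (6,1) not in TLB -> MISS, insert
vaddr=402: (6,1) in TLB -> HIT

Answer: MISS MISS HIT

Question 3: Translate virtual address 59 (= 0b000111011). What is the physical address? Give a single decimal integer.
Answer: 907

Derivation:
vaddr = 59 = 0b000111011
Split: l1_idx=0, l2_idx=3, offset=11
L1[0] = 0
L2[0][3] = 56
paddr = 56 * 16 + 11 = 907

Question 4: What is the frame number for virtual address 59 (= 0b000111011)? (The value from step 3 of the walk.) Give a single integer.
Answer: 56

Derivation:
vaddr = 59: l1_idx=0, l2_idx=3
L1[0] = 0; L2[0][3] = 56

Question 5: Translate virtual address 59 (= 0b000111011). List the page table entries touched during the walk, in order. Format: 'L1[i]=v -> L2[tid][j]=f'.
vaddr = 59 = 0b000111011
Split: l1_idx=0, l2_idx=3, offset=11

Answer: L1[0]=0 -> L2[0][3]=56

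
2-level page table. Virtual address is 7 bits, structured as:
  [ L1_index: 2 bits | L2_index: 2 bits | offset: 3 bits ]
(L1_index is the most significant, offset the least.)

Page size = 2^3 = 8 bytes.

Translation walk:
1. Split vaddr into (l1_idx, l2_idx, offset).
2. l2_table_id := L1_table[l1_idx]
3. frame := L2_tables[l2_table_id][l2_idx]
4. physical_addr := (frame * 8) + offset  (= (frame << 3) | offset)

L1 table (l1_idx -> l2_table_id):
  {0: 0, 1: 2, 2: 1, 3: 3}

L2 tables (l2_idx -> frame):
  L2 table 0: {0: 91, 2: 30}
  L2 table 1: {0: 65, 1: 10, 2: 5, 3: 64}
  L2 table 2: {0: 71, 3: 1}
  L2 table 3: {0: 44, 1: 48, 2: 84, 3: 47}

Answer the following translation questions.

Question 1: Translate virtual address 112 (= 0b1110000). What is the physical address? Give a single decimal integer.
vaddr = 112 = 0b1110000
Split: l1_idx=3, l2_idx=2, offset=0
L1[3] = 3
L2[3][2] = 84
paddr = 84 * 8 + 0 = 672

Answer: 672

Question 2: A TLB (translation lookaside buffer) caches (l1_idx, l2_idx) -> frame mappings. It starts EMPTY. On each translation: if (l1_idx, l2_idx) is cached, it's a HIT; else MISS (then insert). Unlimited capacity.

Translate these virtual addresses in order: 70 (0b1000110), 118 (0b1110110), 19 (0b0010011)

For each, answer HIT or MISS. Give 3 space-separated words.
Answer: MISS MISS MISS

Derivation:
vaddr=70: (2,0) not in TLB -> MISS, insert
vaddr=118: (3,2) not in TLB -> MISS, insert
vaddr=19: (0,2) not in TLB -> MISS, insert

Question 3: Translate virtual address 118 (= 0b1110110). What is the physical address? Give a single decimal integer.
Answer: 678

Derivation:
vaddr = 118 = 0b1110110
Split: l1_idx=3, l2_idx=2, offset=6
L1[3] = 3
L2[3][2] = 84
paddr = 84 * 8 + 6 = 678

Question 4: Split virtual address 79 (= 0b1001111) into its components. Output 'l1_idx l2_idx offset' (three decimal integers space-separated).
Answer: 2 1 7

Derivation:
vaddr = 79 = 0b1001111
  top 2 bits -> l1_idx = 2
  next 2 bits -> l2_idx = 1
  bottom 3 bits -> offset = 7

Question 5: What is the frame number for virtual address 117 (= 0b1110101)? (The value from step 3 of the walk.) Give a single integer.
vaddr = 117: l1_idx=3, l2_idx=2
L1[3] = 3; L2[3][2] = 84

Answer: 84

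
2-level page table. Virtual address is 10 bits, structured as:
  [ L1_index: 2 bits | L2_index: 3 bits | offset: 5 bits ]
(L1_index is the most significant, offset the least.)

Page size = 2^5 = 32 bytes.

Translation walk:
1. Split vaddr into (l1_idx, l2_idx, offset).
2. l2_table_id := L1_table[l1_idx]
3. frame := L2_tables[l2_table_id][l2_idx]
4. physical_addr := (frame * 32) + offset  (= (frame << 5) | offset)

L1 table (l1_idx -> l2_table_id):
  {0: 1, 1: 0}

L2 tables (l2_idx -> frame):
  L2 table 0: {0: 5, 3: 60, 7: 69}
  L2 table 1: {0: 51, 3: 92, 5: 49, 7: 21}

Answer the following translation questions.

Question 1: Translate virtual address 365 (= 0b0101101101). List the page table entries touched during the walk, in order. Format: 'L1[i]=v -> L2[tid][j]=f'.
vaddr = 365 = 0b0101101101
Split: l1_idx=1, l2_idx=3, offset=13

Answer: L1[1]=0 -> L2[0][3]=60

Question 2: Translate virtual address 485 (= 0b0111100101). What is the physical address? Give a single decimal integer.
vaddr = 485 = 0b0111100101
Split: l1_idx=1, l2_idx=7, offset=5
L1[1] = 0
L2[0][7] = 69
paddr = 69 * 32 + 5 = 2213

Answer: 2213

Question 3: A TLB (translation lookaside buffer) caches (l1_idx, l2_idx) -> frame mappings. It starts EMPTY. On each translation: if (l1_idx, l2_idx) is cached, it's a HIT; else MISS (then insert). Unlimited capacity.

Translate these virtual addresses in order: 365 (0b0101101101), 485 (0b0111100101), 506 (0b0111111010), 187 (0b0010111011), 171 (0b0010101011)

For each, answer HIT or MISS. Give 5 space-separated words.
Answer: MISS MISS HIT MISS HIT

Derivation:
vaddr=365: (1,3) not in TLB -> MISS, insert
vaddr=485: (1,7) not in TLB -> MISS, insert
vaddr=506: (1,7) in TLB -> HIT
vaddr=187: (0,5) not in TLB -> MISS, insert
vaddr=171: (0,5) in TLB -> HIT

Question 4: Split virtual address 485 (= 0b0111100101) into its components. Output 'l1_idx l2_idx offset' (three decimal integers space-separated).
Answer: 1 7 5

Derivation:
vaddr = 485 = 0b0111100101
  top 2 bits -> l1_idx = 1
  next 3 bits -> l2_idx = 7
  bottom 5 bits -> offset = 5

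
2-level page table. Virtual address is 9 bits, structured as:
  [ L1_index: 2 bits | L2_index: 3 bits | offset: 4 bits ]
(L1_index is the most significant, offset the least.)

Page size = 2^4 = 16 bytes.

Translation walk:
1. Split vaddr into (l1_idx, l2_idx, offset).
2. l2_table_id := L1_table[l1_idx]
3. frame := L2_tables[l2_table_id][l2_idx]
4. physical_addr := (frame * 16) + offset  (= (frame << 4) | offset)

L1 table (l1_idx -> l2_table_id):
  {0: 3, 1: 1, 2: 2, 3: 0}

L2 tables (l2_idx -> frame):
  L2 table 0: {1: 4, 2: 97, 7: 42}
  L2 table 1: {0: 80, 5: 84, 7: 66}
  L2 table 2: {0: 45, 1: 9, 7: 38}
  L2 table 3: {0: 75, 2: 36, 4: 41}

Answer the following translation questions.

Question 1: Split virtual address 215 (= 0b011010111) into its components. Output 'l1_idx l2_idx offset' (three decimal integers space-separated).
vaddr = 215 = 0b011010111
  top 2 bits -> l1_idx = 1
  next 3 bits -> l2_idx = 5
  bottom 4 bits -> offset = 7

Answer: 1 5 7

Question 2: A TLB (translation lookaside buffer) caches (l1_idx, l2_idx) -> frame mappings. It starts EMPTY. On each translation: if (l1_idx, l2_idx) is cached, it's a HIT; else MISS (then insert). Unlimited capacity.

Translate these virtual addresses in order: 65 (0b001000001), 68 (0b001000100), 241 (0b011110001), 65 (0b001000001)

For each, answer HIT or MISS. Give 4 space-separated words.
vaddr=65: (0,4) not in TLB -> MISS, insert
vaddr=68: (0,4) in TLB -> HIT
vaddr=241: (1,7) not in TLB -> MISS, insert
vaddr=65: (0,4) in TLB -> HIT

Answer: MISS HIT MISS HIT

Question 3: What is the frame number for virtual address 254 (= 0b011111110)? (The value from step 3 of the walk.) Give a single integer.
vaddr = 254: l1_idx=1, l2_idx=7
L1[1] = 1; L2[1][7] = 66

Answer: 66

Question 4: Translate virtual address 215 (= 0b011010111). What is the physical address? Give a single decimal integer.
Answer: 1351

Derivation:
vaddr = 215 = 0b011010111
Split: l1_idx=1, l2_idx=5, offset=7
L1[1] = 1
L2[1][5] = 84
paddr = 84 * 16 + 7 = 1351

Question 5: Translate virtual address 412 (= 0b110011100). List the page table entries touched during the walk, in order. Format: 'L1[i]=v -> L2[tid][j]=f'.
vaddr = 412 = 0b110011100
Split: l1_idx=3, l2_idx=1, offset=12

Answer: L1[3]=0 -> L2[0][1]=4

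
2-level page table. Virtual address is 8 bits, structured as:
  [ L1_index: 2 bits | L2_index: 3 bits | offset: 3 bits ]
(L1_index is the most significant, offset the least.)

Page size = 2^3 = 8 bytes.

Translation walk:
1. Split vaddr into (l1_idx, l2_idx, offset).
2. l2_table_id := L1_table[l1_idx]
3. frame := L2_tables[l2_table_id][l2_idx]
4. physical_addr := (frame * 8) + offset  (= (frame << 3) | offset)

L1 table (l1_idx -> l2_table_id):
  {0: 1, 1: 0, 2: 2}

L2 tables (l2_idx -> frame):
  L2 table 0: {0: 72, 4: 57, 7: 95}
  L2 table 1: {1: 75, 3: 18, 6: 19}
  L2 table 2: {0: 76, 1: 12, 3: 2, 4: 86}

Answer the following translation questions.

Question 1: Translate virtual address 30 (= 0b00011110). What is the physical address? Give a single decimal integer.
vaddr = 30 = 0b00011110
Split: l1_idx=0, l2_idx=3, offset=6
L1[0] = 1
L2[1][3] = 18
paddr = 18 * 8 + 6 = 150

Answer: 150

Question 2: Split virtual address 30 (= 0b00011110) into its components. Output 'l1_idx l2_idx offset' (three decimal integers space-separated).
Answer: 0 3 6

Derivation:
vaddr = 30 = 0b00011110
  top 2 bits -> l1_idx = 0
  next 3 bits -> l2_idx = 3
  bottom 3 bits -> offset = 6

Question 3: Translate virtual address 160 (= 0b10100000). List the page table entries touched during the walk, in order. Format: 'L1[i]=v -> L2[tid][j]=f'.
Answer: L1[2]=2 -> L2[2][4]=86

Derivation:
vaddr = 160 = 0b10100000
Split: l1_idx=2, l2_idx=4, offset=0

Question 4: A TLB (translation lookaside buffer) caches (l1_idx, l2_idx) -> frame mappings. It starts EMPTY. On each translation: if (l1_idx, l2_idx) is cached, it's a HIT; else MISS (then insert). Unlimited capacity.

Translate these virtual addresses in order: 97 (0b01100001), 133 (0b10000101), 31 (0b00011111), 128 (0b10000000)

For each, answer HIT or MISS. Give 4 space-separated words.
vaddr=97: (1,4) not in TLB -> MISS, insert
vaddr=133: (2,0) not in TLB -> MISS, insert
vaddr=31: (0,3) not in TLB -> MISS, insert
vaddr=128: (2,0) in TLB -> HIT

Answer: MISS MISS MISS HIT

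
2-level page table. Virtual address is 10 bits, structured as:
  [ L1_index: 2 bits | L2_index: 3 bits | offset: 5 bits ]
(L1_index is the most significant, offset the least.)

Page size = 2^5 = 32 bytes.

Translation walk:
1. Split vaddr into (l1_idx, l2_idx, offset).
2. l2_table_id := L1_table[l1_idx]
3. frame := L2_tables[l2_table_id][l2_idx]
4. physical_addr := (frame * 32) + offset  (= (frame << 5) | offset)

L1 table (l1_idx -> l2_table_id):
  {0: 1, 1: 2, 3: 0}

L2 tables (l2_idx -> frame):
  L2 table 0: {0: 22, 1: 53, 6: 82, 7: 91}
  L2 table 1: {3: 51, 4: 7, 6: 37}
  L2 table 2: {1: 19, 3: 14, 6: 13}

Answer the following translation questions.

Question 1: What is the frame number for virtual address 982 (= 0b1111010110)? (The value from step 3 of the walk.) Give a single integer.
vaddr = 982: l1_idx=3, l2_idx=6
L1[3] = 0; L2[0][6] = 82

Answer: 82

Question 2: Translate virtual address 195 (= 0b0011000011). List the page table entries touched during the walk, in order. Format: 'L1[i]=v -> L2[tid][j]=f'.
Answer: L1[0]=1 -> L2[1][6]=37

Derivation:
vaddr = 195 = 0b0011000011
Split: l1_idx=0, l2_idx=6, offset=3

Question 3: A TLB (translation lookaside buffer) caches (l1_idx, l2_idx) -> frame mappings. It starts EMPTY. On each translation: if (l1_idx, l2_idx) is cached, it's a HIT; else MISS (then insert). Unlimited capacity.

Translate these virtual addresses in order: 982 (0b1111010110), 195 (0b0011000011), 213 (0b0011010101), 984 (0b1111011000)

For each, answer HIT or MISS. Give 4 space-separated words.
Answer: MISS MISS HIT HIT

Derivation:
vaddr=982: (3,6) not in TLB -> MISS, insert
vaddr=195: (0,6) not in TLB -> MISS, insert
vaddr=213: (0,6) in TLB -> HIT
vaddr=984: (3,6) in TLB -> HIT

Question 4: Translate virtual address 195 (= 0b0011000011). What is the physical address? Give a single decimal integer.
vaddr = 195 = 0b0011000011
Split: l1_idx=0, l2_idx=6, offset=3
L1[0] = 1
L2[1][6] = 37
paddr = 37 * 32 + 3 = 1187

Answer: 1187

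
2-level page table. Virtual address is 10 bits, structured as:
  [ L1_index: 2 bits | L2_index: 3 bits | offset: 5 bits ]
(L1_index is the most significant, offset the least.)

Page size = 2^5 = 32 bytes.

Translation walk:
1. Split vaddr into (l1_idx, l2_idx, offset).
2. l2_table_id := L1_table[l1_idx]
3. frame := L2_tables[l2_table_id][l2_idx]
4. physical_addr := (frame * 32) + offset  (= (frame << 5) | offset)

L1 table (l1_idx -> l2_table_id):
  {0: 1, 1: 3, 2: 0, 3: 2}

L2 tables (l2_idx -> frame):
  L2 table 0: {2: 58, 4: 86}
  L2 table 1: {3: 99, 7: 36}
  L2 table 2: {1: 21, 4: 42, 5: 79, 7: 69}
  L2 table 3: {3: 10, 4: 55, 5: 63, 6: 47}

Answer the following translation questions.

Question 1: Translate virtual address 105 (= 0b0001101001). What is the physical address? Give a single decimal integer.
Answer: 3177

Derivation:
vaddr = 105 = 0b0001101001
Split: l1_idx=0, l2_idx=3, offset=9
L1[0] = 1
L2[1][3] = 99
paddr = 99 * 32 + 9 = 3177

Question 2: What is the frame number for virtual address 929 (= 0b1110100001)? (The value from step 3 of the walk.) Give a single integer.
vaddr = 929: l1_idx=3, l2_idx=5
L1[3] = 2; L2[2][5] = 79

Answer: 79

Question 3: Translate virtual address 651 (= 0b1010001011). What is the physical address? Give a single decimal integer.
Answer: 2763

Derivation:
vaddr = 651 = 0b1010001011
Split: l1_idx=2, l2_idx=4, offset=11
L1[2] = 0
L2[0][4] = 86
paddr = 86 * 32 + 11 = 2763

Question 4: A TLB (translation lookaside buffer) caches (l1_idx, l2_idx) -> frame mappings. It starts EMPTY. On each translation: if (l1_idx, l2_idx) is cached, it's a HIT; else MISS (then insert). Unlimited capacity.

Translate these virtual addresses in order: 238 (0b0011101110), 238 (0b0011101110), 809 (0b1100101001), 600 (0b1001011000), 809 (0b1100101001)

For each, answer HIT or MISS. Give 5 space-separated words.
Answer: MISS HIT MISS MISS HIT

Derivation:
vaddr=238: (0,7) not in TLB -> MISS, insert
vaddr=238: (0,7) in TLB -> HIT
vaddr=809: (3,1) not in TLB -> MISS, insert
vaddr=600: (2,2) not in TLB -> MISS, insert
vaddr=809: (3,1) in TLB -> HIT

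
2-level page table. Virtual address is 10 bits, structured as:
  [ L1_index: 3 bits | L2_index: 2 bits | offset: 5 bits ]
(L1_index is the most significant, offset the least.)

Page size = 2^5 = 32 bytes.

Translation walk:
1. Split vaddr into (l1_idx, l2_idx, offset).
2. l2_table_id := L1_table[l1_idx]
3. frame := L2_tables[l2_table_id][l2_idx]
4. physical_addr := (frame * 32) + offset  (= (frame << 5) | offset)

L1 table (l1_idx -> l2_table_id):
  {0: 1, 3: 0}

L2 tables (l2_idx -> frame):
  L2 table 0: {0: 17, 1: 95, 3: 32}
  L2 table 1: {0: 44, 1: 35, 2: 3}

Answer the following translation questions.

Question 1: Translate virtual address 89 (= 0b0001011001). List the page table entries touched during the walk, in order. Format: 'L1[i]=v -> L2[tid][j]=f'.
vaddr = 89 = 0b0001011001
Split: l1_idx=0, l2_idx=2, offset=25

Answer: L1[0]=1 -> L2[1][2]=3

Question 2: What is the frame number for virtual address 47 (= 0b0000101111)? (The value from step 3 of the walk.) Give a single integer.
Answer: 35

Derivation:
vaddr = 47: l1_idx=0, l2_idx=1
L1[0] = 1; L2[1][1] = 35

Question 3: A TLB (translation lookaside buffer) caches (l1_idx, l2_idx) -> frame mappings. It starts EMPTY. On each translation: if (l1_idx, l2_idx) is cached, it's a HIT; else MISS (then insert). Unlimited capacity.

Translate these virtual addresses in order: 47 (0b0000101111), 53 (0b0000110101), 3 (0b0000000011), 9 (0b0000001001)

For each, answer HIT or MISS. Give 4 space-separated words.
Answer: MISS HIT MISS HIT

Derivation:
vaddr=47: (0,1) not in TLB -> MISS, insert
vaddr=53: (0,1) in TLB -> HIT
vaddr=3: (0,0) not in TLB -> MISS, insert
vaddr=9: (0,0) in TLB -> HIT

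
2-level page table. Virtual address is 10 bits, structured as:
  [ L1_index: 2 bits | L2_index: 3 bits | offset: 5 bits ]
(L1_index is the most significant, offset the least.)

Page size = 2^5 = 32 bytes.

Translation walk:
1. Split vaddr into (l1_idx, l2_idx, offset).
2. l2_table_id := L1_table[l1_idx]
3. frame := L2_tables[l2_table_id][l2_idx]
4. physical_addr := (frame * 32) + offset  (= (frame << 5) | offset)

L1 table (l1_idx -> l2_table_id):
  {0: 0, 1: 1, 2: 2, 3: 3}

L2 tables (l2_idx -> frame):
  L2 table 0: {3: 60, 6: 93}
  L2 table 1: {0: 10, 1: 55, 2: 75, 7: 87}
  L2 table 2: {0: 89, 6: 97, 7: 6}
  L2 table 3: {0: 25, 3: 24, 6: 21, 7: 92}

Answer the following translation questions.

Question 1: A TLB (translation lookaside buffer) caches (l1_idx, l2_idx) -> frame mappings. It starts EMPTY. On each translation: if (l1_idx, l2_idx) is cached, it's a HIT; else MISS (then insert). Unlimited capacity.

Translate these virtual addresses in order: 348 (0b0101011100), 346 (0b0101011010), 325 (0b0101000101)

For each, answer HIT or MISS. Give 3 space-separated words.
Answer: MISS HIT HIT

Derivation:
vaddr=348: (1,2) not in TLB -> MISS, insert
vaddr=346: (1,2) in TLB -> HIT
vaddr=325: (1,2) in TLB -> HIT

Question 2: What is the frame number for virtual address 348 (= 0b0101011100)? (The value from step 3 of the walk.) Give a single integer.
vaddr = 348: l1_idx=1, l2_idx=2
L1[1] = 1; L2[1][2] = 75

Answer: 75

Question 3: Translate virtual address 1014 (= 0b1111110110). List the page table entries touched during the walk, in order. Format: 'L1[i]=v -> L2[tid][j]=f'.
Answer: L1[3]=3 -> L2[3][7]=92

Derivation:
vaddr = 1014 = 0b1111110110
Split: l1_idx=3, l2_idx=7, offset=22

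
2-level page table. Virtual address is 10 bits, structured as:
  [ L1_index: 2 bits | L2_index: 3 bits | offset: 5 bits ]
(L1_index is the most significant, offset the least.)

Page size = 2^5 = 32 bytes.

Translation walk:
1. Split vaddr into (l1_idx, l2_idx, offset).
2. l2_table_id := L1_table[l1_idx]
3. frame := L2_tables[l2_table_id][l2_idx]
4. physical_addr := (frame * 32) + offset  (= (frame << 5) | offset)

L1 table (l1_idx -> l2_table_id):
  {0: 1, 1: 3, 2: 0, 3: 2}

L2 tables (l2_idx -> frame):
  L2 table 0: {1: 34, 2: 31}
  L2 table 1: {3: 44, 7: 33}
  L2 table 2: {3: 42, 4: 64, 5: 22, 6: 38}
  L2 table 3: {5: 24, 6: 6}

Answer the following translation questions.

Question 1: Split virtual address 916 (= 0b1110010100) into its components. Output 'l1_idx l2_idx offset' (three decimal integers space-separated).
Answer: 3 4 20

Derivation:
vaddr = 916 = 0b1110010100
  top 2 bits -> l1_idx = 3
  next 3 bits -> l2_idx = 4
  bottom 5 bits -> offset = 20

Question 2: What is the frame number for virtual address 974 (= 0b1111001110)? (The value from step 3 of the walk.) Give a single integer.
vaddr = 974: l1_idx=3, l2_idx=6
L1[3] = 2; L2[2][6] = 38

Answer: 38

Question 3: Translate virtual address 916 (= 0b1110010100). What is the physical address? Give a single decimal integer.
Answer: 2068

Derivation:
vaddr = 916 = 0b1110010100
Split: l1_idx=3, l2_idx=4, offset=20
L1[3] = 2
L2[2][4] = 64
paddr = 64 * 32 + 20 = 2068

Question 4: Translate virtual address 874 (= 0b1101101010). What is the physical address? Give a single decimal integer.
Answer: 1354

Derivation:
vaddr = 874 = 0b1101101010
Split: l1_idx=3, l2_idx=3, offset=10
L1[3] = 2
L2[2][3] = 42
paddr = 42 * 32 + 10 = 1354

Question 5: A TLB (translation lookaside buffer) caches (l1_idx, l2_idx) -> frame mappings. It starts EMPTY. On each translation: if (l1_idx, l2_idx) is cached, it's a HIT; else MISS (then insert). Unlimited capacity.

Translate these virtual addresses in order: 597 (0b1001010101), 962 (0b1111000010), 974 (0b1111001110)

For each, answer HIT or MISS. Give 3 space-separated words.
vaddr=597: (2,2) not in TLB -> MISS, insert
vaddr=962: (3,6) not in TLB -> MISS, insert
vaddr=974: (3,6) in TLB -> HIT

Answer: MISS MISS HIT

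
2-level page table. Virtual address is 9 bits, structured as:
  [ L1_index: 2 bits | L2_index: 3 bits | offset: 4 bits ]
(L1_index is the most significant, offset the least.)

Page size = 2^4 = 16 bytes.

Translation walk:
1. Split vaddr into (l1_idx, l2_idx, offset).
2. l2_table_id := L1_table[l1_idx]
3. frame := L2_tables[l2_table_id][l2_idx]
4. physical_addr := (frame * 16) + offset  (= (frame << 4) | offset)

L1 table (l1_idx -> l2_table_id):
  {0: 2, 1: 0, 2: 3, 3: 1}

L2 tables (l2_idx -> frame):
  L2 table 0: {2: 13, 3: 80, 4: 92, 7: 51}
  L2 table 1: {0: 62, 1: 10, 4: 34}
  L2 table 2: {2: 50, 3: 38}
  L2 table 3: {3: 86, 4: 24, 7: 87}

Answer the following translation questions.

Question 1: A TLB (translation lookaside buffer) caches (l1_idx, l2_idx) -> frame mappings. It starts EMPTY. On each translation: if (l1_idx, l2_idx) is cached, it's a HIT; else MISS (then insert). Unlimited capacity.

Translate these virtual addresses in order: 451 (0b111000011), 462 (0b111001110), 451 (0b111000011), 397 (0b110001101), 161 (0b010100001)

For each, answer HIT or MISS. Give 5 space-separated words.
vaddr=451: (3,4) not in TLB -> MISS, insert
vaddr=462: (3,4) in TLB -> HIT
vaddr=451: (3,4) in TLB -> HIT
vaddr=397: (3,0) not in TLB -> MISS, insert
vaddr=161: (1,2) not in TLB -> MISS, insert

Answer: MISS HIT HIT MISS MISS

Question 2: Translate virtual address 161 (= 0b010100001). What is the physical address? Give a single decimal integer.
Answer: 209

Derivation:
vaddr = 161 = 0b010100001
Split: l1_idx=1, l2_idx=2, offset=1
L1[1] = 0
L2[0][2] = 13
paddr = 13 * 16 + 1 = 209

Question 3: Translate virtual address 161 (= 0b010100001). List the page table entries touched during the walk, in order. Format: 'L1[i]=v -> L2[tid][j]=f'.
vaddr = 161 = 0b010100001
Split: l1_idx=1, l2_idx=2, offset=1

Answer: L1[1]=0 -> L2[0][2]=13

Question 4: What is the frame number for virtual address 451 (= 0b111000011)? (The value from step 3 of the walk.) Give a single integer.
Answer: 34

Derivation:
vaddr = 451: l1_idx=3, l2_idx=4
L1[3] = 1; L2[1][4] = 34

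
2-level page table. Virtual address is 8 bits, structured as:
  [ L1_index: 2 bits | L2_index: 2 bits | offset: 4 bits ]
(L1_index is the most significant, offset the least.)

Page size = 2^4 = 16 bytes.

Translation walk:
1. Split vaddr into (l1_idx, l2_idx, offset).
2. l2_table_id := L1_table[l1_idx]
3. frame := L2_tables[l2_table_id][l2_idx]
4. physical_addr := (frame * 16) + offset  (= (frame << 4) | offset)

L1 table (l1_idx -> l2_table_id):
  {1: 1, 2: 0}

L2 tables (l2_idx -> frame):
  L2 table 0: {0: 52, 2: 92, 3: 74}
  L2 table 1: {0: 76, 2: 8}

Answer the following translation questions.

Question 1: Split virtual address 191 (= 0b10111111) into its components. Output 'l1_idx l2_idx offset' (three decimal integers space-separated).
Answer: 2 3 15

Derivation:
vaddr = 191 = 0b10111111
  top 2 bits -> l1_idx = 2
  next 2 bits -> l2_idx = 3
  bottom 4 bits -> offset = 15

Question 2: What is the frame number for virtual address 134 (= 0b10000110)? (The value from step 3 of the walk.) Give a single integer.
Answer: 52

Derivation:
vaddr = 134: l1_idx=2, l2_idx=0
L1[2] = 0; L2[0][0] = 52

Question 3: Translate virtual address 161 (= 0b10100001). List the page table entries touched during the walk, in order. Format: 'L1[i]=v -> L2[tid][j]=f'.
vaddr = 161 = 0b10100001
Split: l1_idx=2, l2_idx=2, offset=1

Answer: L1[2]=0 -> L2[0][2]=92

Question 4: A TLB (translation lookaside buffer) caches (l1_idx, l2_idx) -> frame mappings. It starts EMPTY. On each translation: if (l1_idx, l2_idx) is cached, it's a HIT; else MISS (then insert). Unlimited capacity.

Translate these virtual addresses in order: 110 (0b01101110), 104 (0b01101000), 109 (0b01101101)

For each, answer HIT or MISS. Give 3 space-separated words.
vaddr=110: (1,2) not in TLB -> MISS, insert
vaddr=104: (1,2) in TLB -> HIT
vaddr=109: (1,2) in TLB -> HIT

Answer: MISS HIT HIT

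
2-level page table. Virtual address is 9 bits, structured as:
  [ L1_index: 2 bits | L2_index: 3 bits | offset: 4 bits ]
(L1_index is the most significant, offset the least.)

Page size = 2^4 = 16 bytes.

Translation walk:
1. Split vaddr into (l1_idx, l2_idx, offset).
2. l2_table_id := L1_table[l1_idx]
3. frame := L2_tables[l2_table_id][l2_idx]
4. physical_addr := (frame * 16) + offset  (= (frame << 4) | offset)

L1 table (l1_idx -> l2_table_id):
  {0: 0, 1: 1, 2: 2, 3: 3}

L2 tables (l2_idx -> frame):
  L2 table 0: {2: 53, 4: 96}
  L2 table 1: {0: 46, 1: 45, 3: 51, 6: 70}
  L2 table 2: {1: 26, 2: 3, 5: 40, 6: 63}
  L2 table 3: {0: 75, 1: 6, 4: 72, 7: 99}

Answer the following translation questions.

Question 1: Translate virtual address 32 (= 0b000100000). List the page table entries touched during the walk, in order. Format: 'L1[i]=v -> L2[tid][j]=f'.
Answer: L1[0]=0 -> L2[0][2]=53

Derivation:
vaddr = 32 = 0b000100000
Split: l1_idx=0, l2_idx=2, offset=0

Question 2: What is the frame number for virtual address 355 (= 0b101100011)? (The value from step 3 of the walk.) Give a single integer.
Answer: 63

Derivation:
vaddr = 355: l1_idx=2, l2_idx=6
L1[2] = 2; L2[2][6] = 63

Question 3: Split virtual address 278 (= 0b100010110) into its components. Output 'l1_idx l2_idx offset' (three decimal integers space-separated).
vaddr = 278 = 0b100010110
  top 2 bits -> l1_idx = 2
  next 3 bits -> l2_idx = 1
  bottom 4 bits -> offset = 6

Answer: 2 1 6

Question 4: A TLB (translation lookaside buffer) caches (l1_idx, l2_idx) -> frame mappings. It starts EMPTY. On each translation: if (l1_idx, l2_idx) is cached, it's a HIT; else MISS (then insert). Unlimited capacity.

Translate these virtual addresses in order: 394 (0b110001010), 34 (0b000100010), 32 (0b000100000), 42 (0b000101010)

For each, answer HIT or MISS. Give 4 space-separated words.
Answer: MISS MISS HIT HIT

Derivation:
vaddr=394: (3,0) not in TLB -> MISS, insert
vaddr=34: (0,2) not in TLB -> MISS, insert
vaddr=32: (0,2) in TLB -> HIT
vaddr=42: (0,2) in TLB -> HIT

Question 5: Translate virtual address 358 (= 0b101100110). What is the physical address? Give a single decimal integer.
vaddr = 358 = 0b101100110
Split: l1_idx=2, l2_idx=6, offset=6
L1[2] = 2
L2[2][6] = 63
paddr = 63 * 16 + 6 = 1014

Answer: 1014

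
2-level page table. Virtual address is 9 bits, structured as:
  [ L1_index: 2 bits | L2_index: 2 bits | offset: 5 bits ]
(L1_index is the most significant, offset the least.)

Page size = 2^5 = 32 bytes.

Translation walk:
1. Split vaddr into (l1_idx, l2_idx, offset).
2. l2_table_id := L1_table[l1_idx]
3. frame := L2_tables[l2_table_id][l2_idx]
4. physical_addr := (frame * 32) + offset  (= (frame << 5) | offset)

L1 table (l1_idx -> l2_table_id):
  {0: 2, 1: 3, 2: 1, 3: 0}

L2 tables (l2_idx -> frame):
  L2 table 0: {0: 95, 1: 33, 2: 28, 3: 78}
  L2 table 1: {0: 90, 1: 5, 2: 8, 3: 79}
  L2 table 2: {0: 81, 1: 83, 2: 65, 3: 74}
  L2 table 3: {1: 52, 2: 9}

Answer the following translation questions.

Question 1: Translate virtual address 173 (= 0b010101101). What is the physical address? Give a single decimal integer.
Answer: 1677

Derivation:
vaddr = 173 = 0b010101101
Split: l1_idx=1, l2_idx=1, offset=13
L1[1] = 3
L2[3][1] = 52
paddr = 52 * 32 + 13 = 1677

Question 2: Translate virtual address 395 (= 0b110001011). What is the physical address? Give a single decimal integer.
vaddr = 395 = 0b110001011
Split: l1_idx=3, l2_idx=0, offset=11
L1[3] = 0
L2[0][0] = 95
paddr = 95 * 32 + 11 = 3051

Answer: 3051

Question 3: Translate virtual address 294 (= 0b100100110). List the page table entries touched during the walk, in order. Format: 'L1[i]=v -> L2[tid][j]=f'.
vaddr = 294 = 0b100100110
Split: l1_idx=2, l2_idx=1, offset=6

Answer: L1[2]=1 -> L2[1][1]=5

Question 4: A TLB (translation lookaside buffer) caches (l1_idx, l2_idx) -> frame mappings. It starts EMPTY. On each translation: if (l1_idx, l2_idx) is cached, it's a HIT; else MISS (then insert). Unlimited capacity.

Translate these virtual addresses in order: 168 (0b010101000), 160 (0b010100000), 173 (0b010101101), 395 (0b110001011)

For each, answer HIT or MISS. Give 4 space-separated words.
vaddr=168: (1,1) not in TLB -> MISS, insert
vaddr=160: (1,1) in TLB -> HIT
vaddr=173: (1,1) in TLB -> HIT
vaddr=395: (3,0) not in TLB -> MISS, insert

Answer: MISS HIT HIT MISS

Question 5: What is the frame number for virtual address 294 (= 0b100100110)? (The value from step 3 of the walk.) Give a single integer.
Answer: 5

Derivation:
vaddr = 294: l1_idx=2, l2_idx=1
L1[2] = 1; L2[1][1] = 5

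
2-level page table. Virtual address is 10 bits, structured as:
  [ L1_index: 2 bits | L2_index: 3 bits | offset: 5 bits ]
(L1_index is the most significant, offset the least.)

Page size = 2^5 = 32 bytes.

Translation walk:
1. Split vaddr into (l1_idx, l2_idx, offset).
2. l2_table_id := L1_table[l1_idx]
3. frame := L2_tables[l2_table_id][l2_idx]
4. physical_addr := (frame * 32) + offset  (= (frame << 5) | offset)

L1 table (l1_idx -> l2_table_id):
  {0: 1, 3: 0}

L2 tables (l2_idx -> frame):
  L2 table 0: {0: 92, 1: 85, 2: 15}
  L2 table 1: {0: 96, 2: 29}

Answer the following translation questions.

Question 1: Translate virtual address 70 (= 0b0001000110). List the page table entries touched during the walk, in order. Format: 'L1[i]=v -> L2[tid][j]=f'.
Answer: L1[0]=1 -> L2[1][2]=29

Derivation:
vaddr = 70 = 0b0001000110
Split: l1_idx=0, l2_idx=2, offset=6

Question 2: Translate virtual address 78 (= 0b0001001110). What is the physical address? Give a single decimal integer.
vaddr = 78 = 0b0001001110
Split: l1_idx=0, l2_idx=2, offset=14
L1[0] = 1
L2[1][2] = 29
paddr = 29 * 32 + 14 = 942

Answer: 942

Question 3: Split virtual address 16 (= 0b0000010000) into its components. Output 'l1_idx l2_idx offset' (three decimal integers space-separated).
Answer: 0 0 16

Derivation:
vaddr = 16 = 0b0000010000
  top 2 bits -> l1_idx = 0
  next 3 bits -> l2_idx = 0
  bottom 5 bits -> offset = 16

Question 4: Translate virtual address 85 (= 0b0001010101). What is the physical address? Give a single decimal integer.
Answer: 949

Derivation:
vaddr = 85 = 0b0001010101
Split: l1_idx=0, l2_idx=2, offset=21
L1[0] = 1
L2[1][2] = 29
paddr = 29 * 32 + 21 = 949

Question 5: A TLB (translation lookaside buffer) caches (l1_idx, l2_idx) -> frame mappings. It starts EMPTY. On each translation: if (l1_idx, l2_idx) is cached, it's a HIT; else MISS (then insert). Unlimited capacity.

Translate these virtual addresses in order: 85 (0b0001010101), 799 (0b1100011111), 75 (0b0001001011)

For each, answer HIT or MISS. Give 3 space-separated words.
vaddr=85: (0,2) not in TLB -> MISS, insert
vaddr=799: (3,0) not in TLB -> MISS, insert
vaddr=75: (0,2) in TLB -> HIT

Answer: MISS MISS HIT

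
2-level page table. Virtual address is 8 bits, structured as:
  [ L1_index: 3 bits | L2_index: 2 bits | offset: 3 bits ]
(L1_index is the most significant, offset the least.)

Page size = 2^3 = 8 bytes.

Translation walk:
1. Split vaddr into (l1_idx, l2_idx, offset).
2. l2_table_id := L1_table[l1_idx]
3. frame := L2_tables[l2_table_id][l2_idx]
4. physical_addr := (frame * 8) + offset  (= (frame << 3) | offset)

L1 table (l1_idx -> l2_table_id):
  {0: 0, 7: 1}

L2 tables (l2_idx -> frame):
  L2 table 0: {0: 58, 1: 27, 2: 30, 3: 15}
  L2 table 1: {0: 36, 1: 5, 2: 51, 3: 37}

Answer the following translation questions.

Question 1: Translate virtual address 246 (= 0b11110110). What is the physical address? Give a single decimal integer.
Answer: 414

Derivation:
vaddr = 246 = 0b11110110
Split: l1_idx=7, l2_idx=2, offset=6
L1[7] = 1
L2[1][2] = 51
paddr = 51 * 8 + 6 = 414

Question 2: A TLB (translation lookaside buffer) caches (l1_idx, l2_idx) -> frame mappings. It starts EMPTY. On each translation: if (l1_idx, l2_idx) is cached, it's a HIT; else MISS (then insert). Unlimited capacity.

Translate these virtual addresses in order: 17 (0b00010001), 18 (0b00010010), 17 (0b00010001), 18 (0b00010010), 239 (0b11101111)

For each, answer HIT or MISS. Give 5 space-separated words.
Answer: MISS HIT HIT HIT MISS

Derivation:
vaddr=17: (0,2) not in TLB -> MISS, insert
vaddr=18: (0,2) in TLB -> HIT
vaddr=17: (0,2) in TLB -> HIT
vaddr=18: (0,2) in TLB -> HIT
vaddr=239: (7,1) not in TLB -> MISS, insert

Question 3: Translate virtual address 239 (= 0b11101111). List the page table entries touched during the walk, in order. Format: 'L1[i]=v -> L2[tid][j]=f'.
vaddr = 239 = 0b11101111
Split: l1_idx=7, l2_idx=1, offset=7

Answer: L1[7]=1 -> L2[1][1]=5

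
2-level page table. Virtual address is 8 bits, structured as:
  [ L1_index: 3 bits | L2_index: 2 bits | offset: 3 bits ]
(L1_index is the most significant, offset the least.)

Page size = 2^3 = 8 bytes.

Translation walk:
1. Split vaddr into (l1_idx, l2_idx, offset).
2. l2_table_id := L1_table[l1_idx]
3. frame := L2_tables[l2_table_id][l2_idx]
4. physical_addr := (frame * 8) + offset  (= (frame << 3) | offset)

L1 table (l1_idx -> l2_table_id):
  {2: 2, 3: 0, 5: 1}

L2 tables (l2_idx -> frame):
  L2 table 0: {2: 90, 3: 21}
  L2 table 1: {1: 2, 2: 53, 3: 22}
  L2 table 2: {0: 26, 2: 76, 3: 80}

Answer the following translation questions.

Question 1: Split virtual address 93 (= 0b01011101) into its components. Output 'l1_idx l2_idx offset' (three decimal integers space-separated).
vaddr = 93 = 0b01011101
  top 3 bits -> l1_idx = 2
  next 2 bits -> l2_idx = 3
  bottom 3 bits -> offset = 5

Answer: 2 3 5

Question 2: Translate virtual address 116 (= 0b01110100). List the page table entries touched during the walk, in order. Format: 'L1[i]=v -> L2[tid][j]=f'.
vaddr = 116 = 0b01110100
Split: l1_idx=3, l2_idx=2, offset=4

Answer: L1[3]=0 -> L2[0][2]=90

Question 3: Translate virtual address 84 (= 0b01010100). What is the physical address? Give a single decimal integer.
Answer: 612

Derivation:
vaddr = 84 = 0b01010100
Split: l1_idx=2, l2_idx=2, offset=4
L1[2] = 2
L2[2][2] = 76
paddr = 76 * 8 + 4 = 612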